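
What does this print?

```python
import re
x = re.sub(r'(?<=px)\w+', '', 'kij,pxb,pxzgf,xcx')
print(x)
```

kij,px,px,xcx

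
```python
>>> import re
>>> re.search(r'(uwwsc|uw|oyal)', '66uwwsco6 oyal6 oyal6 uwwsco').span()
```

(2, 7)

`|` is ordered: at each position the engine commits to the first alternative that works.
`re.search` scans for the first position where the pattern succeeds.
The match spans [2:7] → 'uwwsc'.
Captured: group 1 = 'uwwsc'.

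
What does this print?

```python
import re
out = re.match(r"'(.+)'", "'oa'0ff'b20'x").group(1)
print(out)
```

With `match`, the pattern is implicitly anchored at the beginning.
The match spans [0:12] → "'oa'0ff'b20'".
Captured: group 1 = "oa'0ff'b20".

oa'0ff'b20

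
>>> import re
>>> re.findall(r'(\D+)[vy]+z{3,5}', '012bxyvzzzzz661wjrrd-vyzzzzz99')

This matches one or more of a non-digit (captured); then one or more of one of [vy]; then 3 to 5 of a literal 'z'.
Walking the string: at [3:12] match 'bxyvzzzzz', group 1 = 'bxy'; at [15:28] match 'wjrrd-vyzzzzz', group 1 = 'wjrrd-v'.
With a single group, `findall` returns only what that group captured — 2 items.

['bxy', 'wjrrd-v']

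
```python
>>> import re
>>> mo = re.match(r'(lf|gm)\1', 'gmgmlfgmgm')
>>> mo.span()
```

(0, 4)

A backreference is literal: `\1` must see the identical characters the first group matched.
`re.match` won't scan ahead — the pattern has to work from the very first character.
The match spans [0:4] → 'gmgm'.
Captured: group 1 = 'gm'.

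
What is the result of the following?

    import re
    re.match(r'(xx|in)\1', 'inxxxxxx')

None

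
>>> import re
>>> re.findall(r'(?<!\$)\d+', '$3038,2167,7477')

A negative assertion filters positions out without eating any characters.
Walking the string: at [2:5] → '038'; at [6:10] → '2167'; at [11:15] → '7477'.
With no groups in the pattern, `findall` gives back each whole match — 3 here.

['038', '2167', '7477']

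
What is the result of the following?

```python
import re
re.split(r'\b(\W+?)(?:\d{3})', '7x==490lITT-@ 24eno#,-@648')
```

Pattern: a word boundary (`\b`, zero-width); then one or more of a non-word character (lazy) (captured); then exactly 3 of a digit (non-capturing group).
Because the pattern has a capturing group, `split` also inserts each captured text between the pieces.

['7x', '==', 'lITT-@ 24eno', '#,-@', '']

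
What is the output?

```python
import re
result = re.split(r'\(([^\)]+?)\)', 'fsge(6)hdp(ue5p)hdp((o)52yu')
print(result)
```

['fsge', '6', 'hdp', 'ue5p', 'hdp', '(o', '52yu']

Matches to split on: at [4:7] → '(6)'; at [10:16] → '(ue5p)'; at [19:23] → '((o)'.
With a capturing group present, the delimiter's captured portion is kept in the result list.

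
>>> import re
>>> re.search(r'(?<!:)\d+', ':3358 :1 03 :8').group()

'358'

The negative lookaround is zero-width — it rules out positions where the adjacent text would match, without consuming anything.
The match spans [2:5] → '358'.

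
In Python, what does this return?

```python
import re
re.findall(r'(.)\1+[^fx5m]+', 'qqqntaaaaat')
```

A backreference is literal: `\1` must see the identical characters the first group matched.
Scanning left to right: at [0:11] match 'qqqntaaaaat', group 1 = 'q'.
One capturing group, so `findall` returns just the captured substring from the one match — 1 in all.

['q']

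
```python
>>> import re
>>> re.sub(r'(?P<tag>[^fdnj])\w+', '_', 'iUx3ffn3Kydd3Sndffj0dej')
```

This matches any character except [fdnj] (captured as 'tag'); then one or more of a word character.
Matches: at [0:23] → 'iUx3ffn3Kydd3Sndffj0dej'.
Each match is replaced by '_'.

'_'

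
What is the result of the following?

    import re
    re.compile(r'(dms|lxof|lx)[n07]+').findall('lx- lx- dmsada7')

With a single group, `findall` returns only what that group captured — 0 items.
Nothing in the string satisfies the pattern, so the list is empty.

[]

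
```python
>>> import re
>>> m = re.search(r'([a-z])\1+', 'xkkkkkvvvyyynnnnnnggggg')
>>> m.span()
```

(1, 6)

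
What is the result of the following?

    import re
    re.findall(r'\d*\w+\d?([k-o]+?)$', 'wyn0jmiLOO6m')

['m']

One capturing group, so `findall` returns just the captured substring from the one match — 1 in all.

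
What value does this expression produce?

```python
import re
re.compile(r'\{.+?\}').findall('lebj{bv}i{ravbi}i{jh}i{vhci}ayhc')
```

['{bv}', '{ravbi}', '{jh}', '{vhci}']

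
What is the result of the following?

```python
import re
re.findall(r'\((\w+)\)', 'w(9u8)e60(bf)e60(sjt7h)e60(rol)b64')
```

Scanning left to right: at [1:6] match '(9u8)', group 1 = '9u8'; at [9:13] match '(bf)', group 1 = 'bf'; at [16:23] match '(sjt7h)', group 1 = 'sjt7h'; at [26:31] match '(rol)', group 1 = 'rol'.
With a single group, `findall` returns only what that group captured — 4 items.

['9u8', 'bf', 'sjt7h', 'rol']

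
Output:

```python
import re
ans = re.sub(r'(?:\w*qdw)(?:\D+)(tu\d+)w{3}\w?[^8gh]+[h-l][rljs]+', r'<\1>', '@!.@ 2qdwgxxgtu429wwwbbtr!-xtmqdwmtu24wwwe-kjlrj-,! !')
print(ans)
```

@!.@ <tu429>-,! !

Each match is replaced using the text its own group 1 captured.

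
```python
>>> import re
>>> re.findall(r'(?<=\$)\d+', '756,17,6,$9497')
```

['9497']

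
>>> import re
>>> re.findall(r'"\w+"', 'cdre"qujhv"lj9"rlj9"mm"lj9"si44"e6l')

['"qujhv"', '"rlj9"', '"lj9"']

Matches: at [4:11] → '"qujhv"'; at [14:20] → '"rlj9"'; at [22:27] → '"lj9"'.
No capturing groups, so `findall` returns the 3 full match strings.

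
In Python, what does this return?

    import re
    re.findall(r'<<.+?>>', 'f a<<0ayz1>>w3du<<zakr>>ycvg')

With the lazy modifier that quantifier settles for the fewest repetitions that let the rest of the pattern succeed (the atoms after it are unaffected and can still be greedy).
Walking the string: at [3:12] → '<<0ayz1>>'; at [16:24] → '<<zakr>>'.
With no groups in the pattern, `findall` gives back each whole match — 2 here.

['<<0ayz1>>', '<<zakr>>']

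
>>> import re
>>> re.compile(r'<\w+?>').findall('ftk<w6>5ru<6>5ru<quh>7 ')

['<w6>', '<6>', '<quh>']

`findall` yields the raw match text (3 of them) because the pattern has no groups.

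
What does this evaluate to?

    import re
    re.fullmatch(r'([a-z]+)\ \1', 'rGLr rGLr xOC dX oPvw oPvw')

`fullmatch` succeeds only if the pattern covers the string from start to end.
Here there's no way to consume every character, so the call returns None.

None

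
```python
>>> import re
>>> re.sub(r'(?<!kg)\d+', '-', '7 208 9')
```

`(?!…)`/`(?<!…)` only lets a position through if the neighbouring text does NOT match; no characters are consumed.
Matches: at [0:1] → '7'; at [2:5] → '208'; at [6:7] → '9'.
Every occurrence is swapped for '-'.

'- - -'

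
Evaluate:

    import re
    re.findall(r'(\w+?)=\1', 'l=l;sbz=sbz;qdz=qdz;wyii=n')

['l', 'sbz', 'qdz']

A backreference is literal: `\1` must see the identical characters the first group matched.
Walking the string: at [0:3] match 'l=l', group 1 = 'l'; at [4:11] match 'sbz=sbz', group 1 = 'sbz'; at [12:19] match 'qdz=qdz', group 1 = 'qdz'.
`findall` collects group 1 from each match (3 total).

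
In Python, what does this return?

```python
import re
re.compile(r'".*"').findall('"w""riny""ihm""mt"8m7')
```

['"w""riny""ihm""mt"']

With no groups in the pattern, `findall` gives back each whole match — 1 here.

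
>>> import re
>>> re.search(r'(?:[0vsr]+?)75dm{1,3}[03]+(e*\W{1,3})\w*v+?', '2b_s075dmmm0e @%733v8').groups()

('e @%',)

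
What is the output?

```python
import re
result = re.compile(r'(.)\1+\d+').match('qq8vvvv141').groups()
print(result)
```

After group 1 captures some text, `\1` only succeeds where that same text appears again.
With `match`, the pattern is implicitly anchored at the beginning.
The match spans [0:3] → 'qq8'.
Captured: group 1 = 'q'.

('q',)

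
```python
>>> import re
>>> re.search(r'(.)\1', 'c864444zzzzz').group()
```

The backreference `\1` re-matches whatever the first group consumed, character for character.
`re.search` tries every starting position until one works.
The match spans [3:5] → '44'.
Captured: group 1 = '4'.

'44'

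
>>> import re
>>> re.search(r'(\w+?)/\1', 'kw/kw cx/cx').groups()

After group 1 captures some text, `\1` only succeeds where that same text appears again.
`re.search` tries every starting position until one works.
The match spans [0:5] → 'kw/kw'.
Captured: group 1 = 'kw'.

('kw',)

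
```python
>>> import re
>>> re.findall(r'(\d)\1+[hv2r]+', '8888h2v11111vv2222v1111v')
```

`\1` has to match the exact text group 1 already captured.
Scanning left to right: at [0:7] match '8888h2v', group 1 = '8'; at [7:19] match '11111vv2222v', group 1 = '1'; at [19:24] match '1111v', group 1 = '1'.
One capturing group, so `findall` returns just the captured substring from each match — 3 in all.

['8', '1', '1']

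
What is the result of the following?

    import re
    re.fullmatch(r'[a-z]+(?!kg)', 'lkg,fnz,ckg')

A negative assertion filters positions out without eating any characters.
For `fullmatch`, every character of the input must be accounted for by the pattern.
Here the pattern can't cover the whole string, so the call returns None.

None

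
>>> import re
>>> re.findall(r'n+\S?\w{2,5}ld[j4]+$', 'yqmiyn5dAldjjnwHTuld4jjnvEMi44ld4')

['nvEMi44ld4']

Pattern: one or more of a literal 'n'; then optionally a non-whitespace character; then 2 to 5 of a word character, then the literal 'ld'; then one or more of one of [j4]; then anchored at the end.
No capturing groups, so `findall` returns the 1 full match string.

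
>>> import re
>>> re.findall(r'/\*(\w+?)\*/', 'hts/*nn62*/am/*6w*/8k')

Walking the string: at [3:11] match '/*nn62*/', group 1 = 'nn62'; at [13:19] match '/*6w*/', group 1 = '6w'.
Because there's exactly one group, `findall` drops the full match and keeps group 1 from each hit.

['nn62', '6w']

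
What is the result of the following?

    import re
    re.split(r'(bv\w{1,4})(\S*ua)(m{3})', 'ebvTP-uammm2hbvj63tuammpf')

The pattern matches the literal 'bv', then 1 to 4 of a word character (captured); then zero or more of a non-whitespace character, then the literal 'ua' (captured); then exactly 3 of a literal 'm' (captured).
The group in the pattern means `split` returns the separators' captures alongside the pieces.

['e', 'bvTP', '-ua', 'mmm', '2hbvj63tuammpf']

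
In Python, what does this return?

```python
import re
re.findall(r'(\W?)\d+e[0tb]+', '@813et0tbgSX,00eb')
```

['@', ',']

The pattern matches optionally a non-word character (captured); then one or more of a digit; then a literal 'e', then one or more of one of [0tb].
Scanning left to right: at [0:9] match '@813et0tb', group 1 = '@'; at [12:17] match ',00eb', group 1 = ','.
`findall` collects group 1 from each match (2 total).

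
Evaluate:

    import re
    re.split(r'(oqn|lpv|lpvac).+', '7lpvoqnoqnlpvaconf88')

Matches to split on: at [1:20] → 'lpvoqnoqnlpvaconf88'.
The group in the pattern means `split` returns the separators' captures alongside the pieces.

['7', 'lpv', '']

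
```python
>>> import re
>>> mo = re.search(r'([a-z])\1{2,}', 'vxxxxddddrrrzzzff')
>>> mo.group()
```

A backreference is literal: `\1` must see the identical characters the first group matched.
`re.search` scans for the first position where the pattern succeeds.
The match spans [1:5] → 'xxxx'.
Captured: group 1 = 'x'.

'xxxx'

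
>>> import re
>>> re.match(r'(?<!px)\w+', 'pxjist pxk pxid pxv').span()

(0, 6)

The negative lookahead/lookbehind blocks any match where the forbidden context is present.
`re.match` won't scan ahead — the pattern has to work from the very first character.
The match spans [0:6] → 'pxjist'.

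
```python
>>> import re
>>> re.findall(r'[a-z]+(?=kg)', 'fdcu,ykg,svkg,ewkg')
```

['y', 'sv', 'ew']

The positive lookaround only admits positions where the adjacent text matches; those characters stay outside the span.
Walking the string: at [5:6] → 'y'; at [9:11] → 'sv'; at [14:16] → 'ew'.
`findall` yields the raw match text (3 of them) because the pattern has no groups.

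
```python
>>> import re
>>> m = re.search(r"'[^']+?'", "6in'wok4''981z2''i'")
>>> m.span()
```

(3, 9)

The match spans [3:9] → "'wok4'".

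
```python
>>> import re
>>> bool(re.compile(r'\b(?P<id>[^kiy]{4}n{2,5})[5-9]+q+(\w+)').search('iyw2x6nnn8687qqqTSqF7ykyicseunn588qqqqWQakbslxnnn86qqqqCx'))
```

False

Here nothing in the string fits, so the call returns None, and `bool(None)` is False.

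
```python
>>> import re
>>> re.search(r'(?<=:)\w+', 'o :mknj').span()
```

The `(?=…)`/`(?<=…)` assertion just peeks at neighbouring text; it doesn't advance the match position.
The match spans [3:7] → 'mknj'.

(3, 7)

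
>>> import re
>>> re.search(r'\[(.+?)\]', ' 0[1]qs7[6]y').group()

'[1]'

With the lazy modifier that quantifier settles for the fewest repetitions that let the rest of the pattern succeed (the atoms after it are unaffected and can still be greedy).
The match spans [2:5] → '[1]'.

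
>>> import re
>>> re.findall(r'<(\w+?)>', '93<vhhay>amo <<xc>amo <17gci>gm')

['vhhay', 'xc', '17gci']

Matches: at [2:9] match '<vhhay>', group 1 = 'vhhay'; at [14:18] match '<xc>', group 1 = 'xc'; at [22:29] match '<17gci>', group 1 = '17gci'.
`findall` collects group 1 from each match (3 total).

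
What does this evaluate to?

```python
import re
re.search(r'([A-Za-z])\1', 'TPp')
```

The backreference `\1` re-matches whatever the first group consumed, character for character.
Here no position works, so the call returns None.

None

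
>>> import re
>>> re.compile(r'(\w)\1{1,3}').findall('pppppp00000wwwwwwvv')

['p', 'p', '0', 'w', 'w', 'v']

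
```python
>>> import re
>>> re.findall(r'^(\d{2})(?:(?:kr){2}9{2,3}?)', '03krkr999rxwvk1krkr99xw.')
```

Pattern: anchored at the start of the string; then exactly 2 of a digit (captured); then the literal 'kr' repeated 2 times, then 2 to 3 of the literal '9' (lazy) (non-capturing group).
Matches: at [0:8] match '03krkr99', group 1 = '03'.
`findall` collects group 1 from the one match (1 total).

['03']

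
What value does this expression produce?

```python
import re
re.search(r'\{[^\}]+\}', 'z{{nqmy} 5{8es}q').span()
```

The match spans [1:8] → '{{nqmy}'.

(1, 8)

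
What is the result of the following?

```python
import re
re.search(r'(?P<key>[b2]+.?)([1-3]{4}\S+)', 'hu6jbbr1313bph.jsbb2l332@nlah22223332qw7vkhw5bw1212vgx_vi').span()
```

The pattern matches one or more of one of [b2], then optionally any character (captured as 'key'); then exactly 4 of a character in [1-3], then one or more of a non-whitespace character (captured).
The match spans [4:57] → 'bbr1313bph.jsbb2l332@nlah22223332qw7vkhw5bw1212vgx_vi'.

(4, 57)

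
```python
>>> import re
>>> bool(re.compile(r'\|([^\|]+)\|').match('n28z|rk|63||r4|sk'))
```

False

`re.match` won't scan ahead — the pattern has to work from the very first character.
Here the pattern fails at index 0, so the call returns None, and `bool(None)` is False.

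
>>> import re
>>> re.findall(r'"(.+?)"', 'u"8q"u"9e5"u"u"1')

A `+?`/`*?`/`{m,n}?` starts at its minimum and grows only as far as needed for what follows to match.
`findall` collects group 1 from each match (3 total).

['8q', '9e5', 'u']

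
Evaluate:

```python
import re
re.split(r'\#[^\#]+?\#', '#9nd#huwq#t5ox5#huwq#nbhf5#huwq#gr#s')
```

['', 'huwq', 'huwq', 'huwq', 's']

Matches to split on: at [0:5] → '#9nd#'; at [9:16] → '#t5ox5#'; at [20:27] → '#nbhf5#'; at [31:35] → '#gr#'.
The string is cut at each match, leaving 5 pieces.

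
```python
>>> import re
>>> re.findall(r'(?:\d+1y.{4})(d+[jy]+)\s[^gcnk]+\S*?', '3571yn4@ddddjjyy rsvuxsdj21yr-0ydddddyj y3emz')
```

['dddjjyy']

This matches one or more of a digit, then the literal '1y', then exactly 4 of any character (non-capturing group); then one or more of the literal 'd', then one or more of one of [jy] (captured); then whitespace, then one or more of any character except [gcnk], then zero or more of a non-whitespace character (lazy).
`findall` collects group 1 from the one match (1 total).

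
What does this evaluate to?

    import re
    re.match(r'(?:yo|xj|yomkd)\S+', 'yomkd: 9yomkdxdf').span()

(0, 6)

With `match`, the pattern is implicitly anchored at the beginning.
The match spans [0:6] → 'yomkd:'.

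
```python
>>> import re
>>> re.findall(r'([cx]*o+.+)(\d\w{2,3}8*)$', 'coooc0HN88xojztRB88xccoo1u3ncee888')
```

[('coooc0HN88xojztRB88xccoo1u3ncee', '888')]

The pattern matches zero or more of one of [cx], then one or more of a literal 'o', then one or more of any character (captured); then a digit, then 2 to 3 of a word character, then zero or more of a literal '8' (captured); then anchored at the end.
Walking the string: at [0:34] match 'coooc0HN88xojztRB88xccoo1u3ncee888', groups = ('coooc0HN88xojztRB88xccoo1u3ncee', '888').
With 2 capturing groups, `findall` returns a 2-tuple per match.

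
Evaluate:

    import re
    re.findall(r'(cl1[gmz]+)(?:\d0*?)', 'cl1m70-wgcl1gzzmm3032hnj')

['cl1m', 'cl1gzzmm']

The pattern matches the literal 'cl1', then one or more of one of [gmz] (captured); then a digit, then zero or more of the literal '0' (lazy) (non-capturing group).
Scanning left to right: at [0:5] match 'cl1m7', group 1 = 'cl1m'; at [9:18] match 'cl1gzzmm3', group 1 = 'cl1gzzmm'.
Because there's exactly one group, `findall` drops the full match and keeps group 1 from each hit.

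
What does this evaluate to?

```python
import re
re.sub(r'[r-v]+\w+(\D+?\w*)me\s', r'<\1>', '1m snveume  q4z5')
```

The pattern matches one or more of a character in [r-v], then one or more of a word character; then one or more of a non-digit (lazy), then zero or more of a word character (captured); then the literal 'me', then whitespace.
Matches: at [3:11] → 'snveume '.
`\1` in the replacement pulls in group 1's text for each match.

'1m <u> q4z5'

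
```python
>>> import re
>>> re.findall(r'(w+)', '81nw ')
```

['w']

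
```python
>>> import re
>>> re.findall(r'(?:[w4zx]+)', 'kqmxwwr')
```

['xww']

This matches one or more of one of [w4zx] (non-capturing group).
Matches: at [3:6] → 'xww'.
No capturing groups, so `findall` returns the 1 full match string.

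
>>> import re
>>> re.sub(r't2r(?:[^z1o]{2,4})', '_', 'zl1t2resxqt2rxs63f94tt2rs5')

The pattern matches a literal 't', then the literal '2r'; then 2 to 4 of any character except [z1o] (non-capturing group).
Matches: at [3:10] → 't2resxq'; at [10:17] → 't2rxs63'; at [21:26] → 't2rs5'.
`sub` substitutes '_' at each match site.

'zl1__f94t_'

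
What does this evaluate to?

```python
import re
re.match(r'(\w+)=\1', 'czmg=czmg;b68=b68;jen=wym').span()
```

`\1` is not a pattern — it's the concrete string captured by group 1, re-applied verbatim.
`re.match` only tries the pattern at the start of the string.
The match spans [0:9] → 'czmg=czmg'.
Captured: group 1 = 'czmg'.

(0, 9)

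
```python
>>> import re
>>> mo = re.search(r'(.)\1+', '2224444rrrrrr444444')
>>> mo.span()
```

(0, 3)

The backreference `\1` re-matches whatever the first group consumed, character for character.
The match spans [0:3] → '222'.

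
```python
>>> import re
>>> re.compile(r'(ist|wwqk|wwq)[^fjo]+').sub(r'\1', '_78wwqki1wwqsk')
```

Branches in `(...|...)` are attempted left-to-right; the first branch that allows the whole pattern to succeed is taken.
Matches: at [3:14] → 'wwqki1wwqsk'.
Each match is replaced using the text its own group 1 captured.

'_78wwqk'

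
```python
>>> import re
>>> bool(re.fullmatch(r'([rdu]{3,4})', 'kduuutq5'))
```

False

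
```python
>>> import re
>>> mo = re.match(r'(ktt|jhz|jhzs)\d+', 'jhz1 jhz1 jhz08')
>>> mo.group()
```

'jhz1'

`re.match` only tries the pattern at the start of the string.
The match spans [0:4] → 'jhz1'.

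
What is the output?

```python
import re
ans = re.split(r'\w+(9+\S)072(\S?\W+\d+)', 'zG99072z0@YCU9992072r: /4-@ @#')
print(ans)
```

['zG99072z0@', '92', 'r: /4', '-@ @#']

Pattern: one or more of a word character; then one or more of the literal '9', then a non-whitespace character (captured); then the literal '07', then a literal '2'; then optionally a non-whitespace character, then one or more of a non-word character, then one or more of a digit (captured).
Matches to split on: at [10:25] → 'YCU9992072r: /4'.
`re.split` interleaves the captured-group text with the surrounding fragments.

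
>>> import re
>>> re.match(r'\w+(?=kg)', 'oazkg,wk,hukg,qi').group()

'oaz'

The positive lookaround only admits positions where the adjacent text matches; those characters stay outside the span.
With `match`, the pattern is implicitly anchored at the beginning.
The match spans [0:3] → 'oaz'.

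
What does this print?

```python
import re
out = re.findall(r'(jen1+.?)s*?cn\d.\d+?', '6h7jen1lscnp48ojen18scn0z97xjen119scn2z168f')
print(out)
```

['jen18', 'jen119']

Pattern: the literal 'jen', then one or more of the literal '1', then optionally any character (captured); then zero or more of the literal 's' (lazy), then the literal 'cn'; then a digit, then any character, then one or more of a digit (lazy).
Scanning left to right: at [15:26] match 'jen18scn0z9', group 1 = 'jen18'; at [28:40] match 'jen119scn2z1', group 1 = 'jen119'.
`findall` collects group 1 from each match (2 total).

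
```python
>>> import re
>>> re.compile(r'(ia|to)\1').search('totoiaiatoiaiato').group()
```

`\1` has to match the exact text group 1 already captured.
The match spans [0:4] → 'toto'.

'toto'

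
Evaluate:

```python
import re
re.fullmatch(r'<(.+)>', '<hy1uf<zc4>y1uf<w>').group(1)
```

'hy1uf<zc4>y1uf<w'

`fullmatch` succeeds only if the pattern covers the string from start to end.
The match spans [0:18] → '<hy1uf<zc4>y1uf<w>'.
Captured: group 1 = 'hy1uf<zc4>y1uf<w'.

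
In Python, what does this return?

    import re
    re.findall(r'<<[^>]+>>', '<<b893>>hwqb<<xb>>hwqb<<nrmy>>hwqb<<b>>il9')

Walking the string: at [0:8] → '<<b893>>'; at [12:18] → '<<xb>>'; at [22:30] → '<<nrmy>>'; at [34:39] → '<<b>>'.
With no groups in the pattern, `findall` gives back each whole match — 4 here.

['<<b893>>', '<<xb>>', '<<nrmy>>', '<<b>>']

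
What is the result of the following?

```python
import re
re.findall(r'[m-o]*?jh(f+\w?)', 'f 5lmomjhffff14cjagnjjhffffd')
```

The pattern matches zero or more of a character in [m-o] (lazy), then the literal 'jh'; then one or more of a literal 'f', then optionally a word character (captured).
Matches: at [4:14] match 'momjhffff1', group 1 = 'ffff1'; at [21:28] match 'jhffffd', group 1 = 'ffffd'.
With a single group, `findall` returns only what that group captured — 2 items.

['ffff1', 'ffffd']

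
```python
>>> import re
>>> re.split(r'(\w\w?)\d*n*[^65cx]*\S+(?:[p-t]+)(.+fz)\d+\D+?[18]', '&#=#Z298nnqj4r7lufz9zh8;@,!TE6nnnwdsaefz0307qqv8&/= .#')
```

['&#=#', 'Z2', 'aefz', '&/= .#']

With a capturing group present, the delimiter's captured portion is kept in the result list.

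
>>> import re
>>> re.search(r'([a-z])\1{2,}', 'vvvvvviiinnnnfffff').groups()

('v',)

The backreference `\1` re-matches whatever the first group consumed, character for character.
Unlike `match`, `search` isn't anchored — it looks for the pattern anywhere in the string.
The match spans [0:6] → 'vvvvvv'.
Captured: group 1 = 'v'.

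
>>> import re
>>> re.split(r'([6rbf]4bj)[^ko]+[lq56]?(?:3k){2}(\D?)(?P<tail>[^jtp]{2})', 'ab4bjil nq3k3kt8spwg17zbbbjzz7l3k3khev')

Pattern: one of [6rbf], then the literal '4bj' (captured); then one or more of any character except [ko], then optionally one of [lq56], then the literal '3k' repeated 2 times; then optionally a non-digit (captured); then exactly 2 of any character except [jtp] (captured as 'tail').
Matches to split on: at [1:17] → 'b4bjil nq3k3kt8s'.
`re.split` interleaves the captured-group text with the surrounding fragments.

['a', 'b4bj', 't', '8s', 'pwg17zbbbjzz7l3k3khev']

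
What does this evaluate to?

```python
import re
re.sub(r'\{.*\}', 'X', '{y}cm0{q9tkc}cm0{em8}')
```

Every occurrence is swapped for 'X'.

'X'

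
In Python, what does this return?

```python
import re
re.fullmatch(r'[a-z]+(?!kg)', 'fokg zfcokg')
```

For `fullmatch`, every character of the input must be accounted for by the pattern.
Here the string isn't matched end-to-end, so the call returns None.

None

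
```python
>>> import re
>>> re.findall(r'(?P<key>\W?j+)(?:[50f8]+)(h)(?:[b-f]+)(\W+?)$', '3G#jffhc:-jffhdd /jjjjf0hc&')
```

[('/jjjj', 'h', '&')]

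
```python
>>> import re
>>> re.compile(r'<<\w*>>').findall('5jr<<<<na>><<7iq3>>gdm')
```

Since nothing is captured, `findall` lists the 2 matched substrings directly.

['<<na>>', '<<7iq3>>']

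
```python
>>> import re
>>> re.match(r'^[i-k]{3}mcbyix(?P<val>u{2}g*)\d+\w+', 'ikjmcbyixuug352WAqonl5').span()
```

(0, 22)

`re.match` won't scan ahead — the pattern has to work from the very first character.
The match spans [0:22] → 'ikjmcbyixuug352WAqonl5'.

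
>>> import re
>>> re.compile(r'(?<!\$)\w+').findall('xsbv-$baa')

Because the assertion is negative and zero-width, positions next to the forbidden text are skipped.
Walking the string: at [0:4] → 'xsbv'; at [7:9] → 'aa'.
With no groups in the pattern, `findall` gives back each whole match — 2 here.

['xsbv', 'aa']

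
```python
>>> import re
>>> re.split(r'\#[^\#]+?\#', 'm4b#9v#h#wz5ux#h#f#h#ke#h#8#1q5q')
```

Matches to split on: at [3:7] → '#9v#'; at [8:15] → '#wz5ux#'; at [16:19] → '#f#'; at [20:24] → '#ke#'; at [25:28] → '#8#'.
Splitting on the pattern gives 6 pieces.

['m4b', 'h', 'h', 'h', 'h', '1q5q']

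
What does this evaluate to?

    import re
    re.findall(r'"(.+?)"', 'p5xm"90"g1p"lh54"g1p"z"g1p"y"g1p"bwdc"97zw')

['90', 'lh54', 'z', 'y', 'bwdc']

Lazy quantifiers expand one character at a time until the remainder of the pattern can match.
Because there's exactly one group, `findall` drops the full match and keeps group 1 from each hit.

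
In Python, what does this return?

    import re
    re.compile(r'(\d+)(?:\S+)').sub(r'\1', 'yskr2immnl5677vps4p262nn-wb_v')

The pattern matches one or more of a digit (captured); then one or more of a non-whitespace character (non-capturing group).
Each match is replaced using the text its own group 1 captured.

'yskr2'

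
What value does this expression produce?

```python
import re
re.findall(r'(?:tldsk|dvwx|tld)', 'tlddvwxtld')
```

['tld', 'dvwx', 'tld']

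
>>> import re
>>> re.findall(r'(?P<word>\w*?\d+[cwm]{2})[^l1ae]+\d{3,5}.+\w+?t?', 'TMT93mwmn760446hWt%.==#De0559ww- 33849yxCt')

['TMT93mw']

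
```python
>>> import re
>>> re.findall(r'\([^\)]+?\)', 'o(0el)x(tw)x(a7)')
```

['(0el)', '(tw)', '(a7)']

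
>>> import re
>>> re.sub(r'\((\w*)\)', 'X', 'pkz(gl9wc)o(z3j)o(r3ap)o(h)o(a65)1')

Each match is replaced by 'X'.

'pkzXoXoXoXoX1'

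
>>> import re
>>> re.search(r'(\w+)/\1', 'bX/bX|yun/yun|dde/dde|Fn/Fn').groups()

('bX',)

The match spans [0:5] → 'bX/bX'.
Captured: group 1 = 'bX'.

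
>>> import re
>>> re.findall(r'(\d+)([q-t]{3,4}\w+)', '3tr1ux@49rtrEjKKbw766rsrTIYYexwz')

This matches one or more of a digit (captured); then 3 to 4 of a character in [q-t], then one or more of a word character (captured).
Walking the string: at [7:32] match '49rtrEjKKbw766rsrTIYYexwz', groups = ('49', 'rtrEjKKbw766rsrTIYYexwz').
2 groups means the one result is a tuple of 2 captured strings — 1 here.

[('49', 'rtrEjKKbw766rsrTIYYexwz')]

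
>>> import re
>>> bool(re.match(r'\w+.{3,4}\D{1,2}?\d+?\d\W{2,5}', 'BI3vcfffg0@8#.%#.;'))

False

`re.match` won't scan ahead — the pattern has to work from the very first character.
Here the string doesn't start with a match, so the call returns None, and `bool(None)` is False.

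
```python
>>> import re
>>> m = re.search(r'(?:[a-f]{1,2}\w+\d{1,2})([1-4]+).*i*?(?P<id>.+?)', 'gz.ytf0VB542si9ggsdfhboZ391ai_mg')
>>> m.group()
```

'f0VB542si9ggsdfhboZ391ai_mg'

This matches 1 to 2 of a character in [a-f], then one or more of a word character, then 1 to 2 of a digit (non-capturing group); then one or more of a character in [1-4] (captured); then zero or more of any character, then zero or more of the literal 'i' (lazy); then one or more of any character (lazy) (captured as 'id').
`re.search` scans for the first position where the pattern succeeds.
The match spans [5:32] → 'f0VB542si9ggsdfhboZ391ai_mg'.
Captured: group 1 = '1', group 2 = 'g'.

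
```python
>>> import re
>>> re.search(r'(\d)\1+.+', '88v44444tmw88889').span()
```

(0, 16)

The backreference `\1` re-matches whatever the first group consumed, character for character.
`re.search` scans for the first position where the pattern succeeds.
The match spans [0:16] → '88v44444tmw88889'.
Captured: group 1 = '8'.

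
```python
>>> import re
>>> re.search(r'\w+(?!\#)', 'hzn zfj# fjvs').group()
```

`(?!…)`/`(?<!…)` only lets a position through if the neighbouring text does NOT match; no characters are consumed.
`re.search` tries every starting position until one works.
The match spans [0:3] → 'hzn'.

'hzn'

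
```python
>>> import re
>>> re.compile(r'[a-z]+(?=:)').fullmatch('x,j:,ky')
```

The positive lookaround only admits positions where the adjacent text matches; those characters stay outside the span.
`fullmatch` succeeds only if the pattern covers the string from start to end.
Here the pattern can't cover the whole string, so the call returns None.

None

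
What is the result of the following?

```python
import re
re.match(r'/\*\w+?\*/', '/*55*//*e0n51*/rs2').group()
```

`re.match` won't scan ahead — the pattern has to work from the very first character.
The match spans [0:6] → '/*55*/'.

'/*55*/'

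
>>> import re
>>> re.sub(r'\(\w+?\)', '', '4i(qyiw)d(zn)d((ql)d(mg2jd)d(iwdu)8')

'4idd(dd8'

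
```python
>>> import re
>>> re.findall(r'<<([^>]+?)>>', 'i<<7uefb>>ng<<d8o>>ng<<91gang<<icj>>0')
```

['7uefb', 'd8o', '91gang<<icj']

Because there's exactly one group, `findall` drops the full match and keeps group 1 from each hit.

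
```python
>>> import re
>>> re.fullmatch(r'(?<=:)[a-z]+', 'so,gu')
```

The positive lookaround only admits positions where the adjacent text matches; those characters stay outside the span.
`re.fullmatch` requires the pattern to consume the entire string.
Here there's no way to consume every character, so the call returns None.

None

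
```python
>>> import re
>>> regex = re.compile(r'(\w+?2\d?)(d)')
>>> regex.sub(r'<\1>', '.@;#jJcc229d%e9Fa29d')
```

This matches one or more of a word character (lazy), then the literal '2', then optionally a digit (captured); then a literal 'd' (captured).
Matches: at [4:12] → 'jJcc229d'; at [13:20] → 'e9Fa29d'.
Each match is replaced using the text its own group 1 captured.

'.@;#<jJcc229>%<e9Fa29>'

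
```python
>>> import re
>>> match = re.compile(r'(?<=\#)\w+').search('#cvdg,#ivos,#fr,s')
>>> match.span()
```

(1, 5)

Because the assertion is zero-width, the text it checks is not consumed and won't appear in the result.
Unlike `match`, `search` isn't anchored — it looks for the pattern anywhere in the string.
The match spans [1:5] → 'cvdg'.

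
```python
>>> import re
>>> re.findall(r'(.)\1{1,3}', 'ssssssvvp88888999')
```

['s', 's', 'v', '8', '9']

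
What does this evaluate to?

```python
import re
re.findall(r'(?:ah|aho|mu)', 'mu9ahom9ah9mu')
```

['mu', 'ah', 'ah', 'mu']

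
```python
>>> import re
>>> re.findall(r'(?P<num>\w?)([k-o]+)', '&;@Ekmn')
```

[('E', 'kmn')]

This matches optionally a word character (captured as 'num'); then one or more of a character in [k-o] (captured).
Scanning left to right: at [3:7] match 'Ekmn', groups = ('E', 'kmn').
`findall` packs the 2 group values into a tuple for every match.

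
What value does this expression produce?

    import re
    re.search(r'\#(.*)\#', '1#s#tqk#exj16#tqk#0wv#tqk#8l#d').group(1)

's#tqk#exj16#tqk#0wv#tqk#8l'

The match spans [1:29] → '#s#tqk#exj16#tqk#0wv#tqk#8l#'.
Captured: group 1 = 's#tqk#exj16#tqk#0wv#tqk#8l'.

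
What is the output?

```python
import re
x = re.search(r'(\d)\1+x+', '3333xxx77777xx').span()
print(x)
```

(0, 7)

A backreference is literal: `\1` must see the identical characters the first group matched.
Unlike `match`, `search` isn't anchored — it looks for the pattern anywhere in the string.
The match spans [0:7] → '3333xxx'.
Captured: group 1 = '3'.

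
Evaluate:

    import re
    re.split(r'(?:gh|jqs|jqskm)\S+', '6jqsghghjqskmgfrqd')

['6', '']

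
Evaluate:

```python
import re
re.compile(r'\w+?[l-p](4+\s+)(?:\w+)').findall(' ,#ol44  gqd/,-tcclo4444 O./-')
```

['44  ', '4444 ']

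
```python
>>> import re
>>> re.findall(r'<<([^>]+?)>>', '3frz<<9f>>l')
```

['9f']

Scanning left to right: at [4:10] match '<<9f>>', group 1 = '9f'.
`findall` collects group 1 from the one match (1 total).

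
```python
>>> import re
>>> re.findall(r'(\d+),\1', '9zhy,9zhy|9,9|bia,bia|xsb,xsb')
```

['9']

`\1` has to match the exact text group 1 already captured.
Matches: at [10:13] match '9,9', group 1 = '9'.
One capturing group, so `findall` returns just the captured substring from the one match — 1 in all.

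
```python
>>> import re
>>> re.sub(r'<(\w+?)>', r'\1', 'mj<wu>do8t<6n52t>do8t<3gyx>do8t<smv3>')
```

'mjwudo8t6n52tdo8t3gyxdo8tsmv3'

The replacement refers to a captured group, so each match is rewritten using its own captured text.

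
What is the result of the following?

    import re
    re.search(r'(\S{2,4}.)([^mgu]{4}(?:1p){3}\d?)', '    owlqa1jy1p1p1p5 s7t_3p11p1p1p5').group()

'owlqa1jy1p1p1p5'

This matches 2 to 4 of a non-whitespace character, then any character (captured); then exactly 4 of any character except [mgu], then the literal '1p' repeated 3 times, then optionally a digit (captured).
`re.search` tries every starting position until one works.
The match spans [4:19] → 'owlqa1jy1p1p1p5'.
Captured: group 1 = 'owlq', group 2 = 'a1jy1p1p1p5'.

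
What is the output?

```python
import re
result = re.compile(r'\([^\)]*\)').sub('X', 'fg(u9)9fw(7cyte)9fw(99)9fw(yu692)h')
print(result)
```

fgX9fwX9fwX9fwXh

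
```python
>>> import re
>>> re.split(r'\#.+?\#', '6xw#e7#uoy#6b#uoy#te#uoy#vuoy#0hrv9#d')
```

['6xw', 'uoy', 'uoy', 'uoy', '0hrv9#d']

Because the quantifier is non-greedy, it stops expanding at the earliest point where the rest of the pattern can succeed.
`split` removes every match and returns the 5 fragments in between.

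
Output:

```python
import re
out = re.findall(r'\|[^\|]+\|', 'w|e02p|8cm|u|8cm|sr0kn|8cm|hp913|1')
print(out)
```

Matches: at [1:7] → '|e02p|'; at [10:13] → '|u|'; at [16:23] → '|sr0kn|'; at [26:33] → '|hp913|'.
Since nothing is captured, `findall` lists the 4 matched substrings directly.

['|e02p|', '|u|', '|sr0kn|', '|hp913|']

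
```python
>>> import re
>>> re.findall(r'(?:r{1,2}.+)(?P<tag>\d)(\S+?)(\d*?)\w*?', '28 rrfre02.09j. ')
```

[('9', 'j', '')]

Pattern: 1 to 2 of the literal 'r', then one or more of any character (non-capturing group); then a digit (captured as 'tag'); then one or more of a non-whitespace character (lazy) (captured); then zero or more of a digit (lazy) (captured); then zero or more of a word character (lazy).
A non-greedy quantifier consumes as few characters as it can — just enough that the remainder of the pattern still matches from where it stops; whatever follows it matches normally.
Matches: at [3:14] match 'rrfre02.09j', groups = ('9', 'j', '').
Multiple groups make `findall` return tuples — one 3-tuple for the one match.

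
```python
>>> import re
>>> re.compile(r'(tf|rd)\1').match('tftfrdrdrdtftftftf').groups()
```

`\1` is not a pattern — it's the concrete string captured by group 1, re-applied verbatim.
`re.match` won't scan ahead — the pattern has to work from the very first character.
The match spans [0:4] → 'tftf'.
Captured: group 1 = 'tf'.

('tf',)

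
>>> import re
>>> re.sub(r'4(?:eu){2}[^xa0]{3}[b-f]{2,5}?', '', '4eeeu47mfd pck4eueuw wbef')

A non-greedy quantifier consumes as few characters as it can — just enough that the remainder of the pattern still matches from where it stops; whatever follows it matches normally.
Each match is replaced by ''.

'4eeeu47mfd pckf'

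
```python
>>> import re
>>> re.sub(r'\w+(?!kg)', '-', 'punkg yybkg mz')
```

'- - -'

The negative lookahead/lookbehind blocks any match where the forbidden context is present.
Matches: at [0:5] → 'punkg'; at [6:11] → 'yybkg'; at [12:14] → 'mz'.
Each match is replaced by '-'.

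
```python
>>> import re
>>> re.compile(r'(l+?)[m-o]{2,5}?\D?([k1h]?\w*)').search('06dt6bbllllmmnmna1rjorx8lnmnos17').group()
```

'llllmmnmna1rjorx8lnmnos17'

This matches one or more of a literal 'l' (lazy) (captured); then 2 to 5 of a character in [m-o] (lazy), then optionally a non-digit; then optionally one of [k1h], then zero or more of a word character (captured).
`search` walks the string left to right and returns the first match it finds.
The match spans [7:32] → 'llllmmnmna1rjorx8lnmnos17'.
Captured: group 1 = 'llll', group 2 = 'mna1rjorx8lnmnos17'.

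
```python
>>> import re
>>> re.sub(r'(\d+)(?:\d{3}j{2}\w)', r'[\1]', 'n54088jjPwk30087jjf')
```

'n[54]wk[30]'

Each match is replaced using the text its own group 1 captured.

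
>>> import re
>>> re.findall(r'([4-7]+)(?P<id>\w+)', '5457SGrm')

Pattern: one or more of a character in [4-7] (captured); then one or more of a word character (captured as 'id').
Multiple groups make `findall` return tuples — one 2-tuple for the one match.

[('5457', 'SGrm')]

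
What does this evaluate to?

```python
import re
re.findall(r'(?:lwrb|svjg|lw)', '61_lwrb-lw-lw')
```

Branches in `(...|...)` are attempted left-to-right; the first branch that allows the whole pattern to succeed is taken.
No capturing groups, so `findall` returns the 3 full match strings.

['lwrb', 'lw', 'lw']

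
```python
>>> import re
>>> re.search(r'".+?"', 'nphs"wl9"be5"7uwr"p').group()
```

`re.search` tries every starting position until one works.
The match spans [4:9] → '"wl9"'.

'"wl9"'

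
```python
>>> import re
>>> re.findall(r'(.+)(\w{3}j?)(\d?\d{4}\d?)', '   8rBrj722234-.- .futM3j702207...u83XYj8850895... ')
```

This matches one or more of any character (captured); then exactly 3 of a word character, then optionally a literal 'j' (captured); then optionally a digit, then exactly 4 of a digit, then optionally a digit (captured).
Matches: at [0:47] match '   8rBrj722234-.- .futM3j702207...u83XYj8850895', groups = ('   8rBrj722234-.- .futM3j702207...u83XYj', '885', '0895').
3 groups means the one result is a tuple of 3 captured strings — 1 here.

[('   8rBrj722234-.- .futM3j702207...u83XYj', '885', '0895')]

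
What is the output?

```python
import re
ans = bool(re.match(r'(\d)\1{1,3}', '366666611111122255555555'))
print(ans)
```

False

`\1` is not a pattern — it's the concrete string captured by group 1, re-applied verbatim.
`re.match` won't scan ahead — the pattern has to work from the very first character.
Here the string doesn't start with a match, so the call returns None, and `bool(None)` is False.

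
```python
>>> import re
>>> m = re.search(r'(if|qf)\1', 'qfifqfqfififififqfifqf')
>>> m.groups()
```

The match spans [4:8] → 'qfqf'.
Captured: group 1 = 'qf'.

('qf',)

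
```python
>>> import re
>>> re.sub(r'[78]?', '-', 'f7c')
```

'-f--c-'

This matches optionally one of [78].
Each match is replaced by '-'.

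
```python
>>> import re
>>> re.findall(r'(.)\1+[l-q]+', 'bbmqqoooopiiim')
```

['b', 'i']

A backreference is literal: `\1` must see the identical characters the first group matched.
One capturing group, so `findall` returns just the captured substring from each match — 2 in all.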